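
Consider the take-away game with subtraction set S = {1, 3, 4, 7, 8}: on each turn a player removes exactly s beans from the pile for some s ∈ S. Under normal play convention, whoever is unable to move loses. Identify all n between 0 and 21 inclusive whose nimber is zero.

0, 2, 11, 13

n :  0  1  2  3  4  5  6  7  8  9 10 11 12 13 14 15 16 17 18 19 20 21
G :  0  1  0  1  2  3  2  3  4  5  4  0  1  0  1  2  3  2  3  4  5  4
P-positions are exactly the n with G(n) = 0.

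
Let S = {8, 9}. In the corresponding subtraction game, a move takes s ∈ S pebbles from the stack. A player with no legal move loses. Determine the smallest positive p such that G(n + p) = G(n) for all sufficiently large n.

G(0) = 0
G(1) = mex{} = 0
G(2) = mex{} = 0
G(3) = mex{} = 0
G(4) = mex{} = 0
G(5) = mex{} = 0
G(6) = mex{} = 0
G(7) = mex{} = 0
G(8) = mex{0} = 1
G(9) = mex{0,0} = 1
G(10) = mex{0,0} = 1
G(11) = mex{0,0} = 1
G(12) = mex{0,0} = 1
G(13) = mex{0,0} = 1
G(14) = mex{0,0} = 1
G(15) = mex{0,0} = 1
G(16) = mex{1,0} = 2
G(17) = mex{1,1} = 0
G(18) = mex{1,1} = 0
G(19) = mex{1,1} = 0
G(20) = mex{1,1} = 0
G(21) = mex{1,1} = 0
G(22) = mex{1,1} = 0
G(23) = mex{1,1} = 0
G(24) = mex{2,1} = 0
G(25) = mex{0,2} = 1
G(26) = mex{0,0} = 1
G(27) = mex{0,0} = 1
G(28) = mex{0,0} = 1
G(29) = mex{0,0} = 1
G(30) = mex{0,0} = 1
G(31) = mex{0,0} = 1
G(32) = mex{0,0} = 1
G(33) = mex{1,0} = 2
G(34) = mex{1,1} = 0
G(35) = mex{1,1} = 0
G(n+17) = G(n) holds for n = 0,…,8 (a full window of length max(S) = 9), so the sequence is purely periodic with period 17.

17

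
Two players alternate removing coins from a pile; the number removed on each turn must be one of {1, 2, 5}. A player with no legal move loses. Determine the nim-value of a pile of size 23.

2

G(0) = 0
G(1) = mex{0} = 1
G(2) = mex{1,0} = 2
G(3) = mex{2,1} = 0
G(4) = mex{0,2} = 1
G(5) = mex{1,0,0} = 2
G(6) = mex{2,1,1} = 0
G(7) = mex{0,2,2} = 1
G(8) = mex{1,0,0} = 2
G(9) = mex{2,1,1} = 0
G(10) = mex{0,2,2} = 1
G(11) = mex{1,0,0} = 2
G(12) = mex{2,1,1} = 0
G(13) = mex{0,2,2} = 1
G(14) = mex{1,0,0} = 2
G(15) = mex{2,1,1} = 0
G(16) = mex{0,2,2} = 1
G(17) = mex{1,0,0} = 2
G(18) = mex{2,1,1} = 0
G(19) = mex{0,2,2} = 1
G(20) = mex{1,0,0} = 2
G(21) = mex{2,1,1} = 0
G(22) = mex{0,2,2} = 1
G(23) = mex{1,0,0} = 2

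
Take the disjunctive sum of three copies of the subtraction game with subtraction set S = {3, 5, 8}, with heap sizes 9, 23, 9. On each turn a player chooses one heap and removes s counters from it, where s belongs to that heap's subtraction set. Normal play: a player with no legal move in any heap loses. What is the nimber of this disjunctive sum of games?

0

All heaps use S = {3, 5, 8}:
n :  0  1  2  3  4  5  6  7  8  9 10 11 12 13 14 15 16 17 18 19 20 21 22 23
G :  0  0  0  1  1  1  2  2  2  3  3  0  0  0  1  1  1  2  2  2  3  3  0  0
Heap A: G(9) = 3.
Heap B: G(23) = 0.
Heap C: G(9) = 3.
Combined Grundy value = 3 ⊕ 0 ⊕ 3 = 0.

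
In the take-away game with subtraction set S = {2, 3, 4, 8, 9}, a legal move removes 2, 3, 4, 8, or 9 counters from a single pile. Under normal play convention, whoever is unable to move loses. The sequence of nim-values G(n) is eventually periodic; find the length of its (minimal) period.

6

n :  0  1  2  3  4  5  6  7  8  9 10 11 12 13 14 15 16
G :  0  0  1  1  2  2  0  0  1  1  2  2  0  0  1  1  2
G(n+6) = G(n) holds for n = 0,…,8 (a full window of length max(S) = 9), so the sequence is purely periodic with period 6.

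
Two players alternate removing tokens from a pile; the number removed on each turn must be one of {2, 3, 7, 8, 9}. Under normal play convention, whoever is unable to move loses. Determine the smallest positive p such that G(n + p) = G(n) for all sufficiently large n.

16

G(0) = 0
G(1) = mex{} = 0
G(2) = mex{0} = 1
G(3) = mex{0,0} = 1
G(4) = mex{1,0} = 2
G(5) = mex{1,1} = 0
G(6) = mex{2,1} = 0
G(7) = mex{0,2,0} = 1
G(8) = mex{0,0,0,0} = 1
G(9) = mex{1,0,1,0,0} = 2
G(10) = mex{1,1,1,1,0} = 2
G(11) = mex{2,1,2,1,1} = 0
G(12) = mex{2,2,0,2,1} = 3
G(13) = mex{0,2,0,0,2} = 1
G(14) = mex{3,0,1,0,0} = 2
G(15) = mex{1,3,1,1,0} = 2
G(16) = mex{2,1,2,1,1} = 0
G(17) = mex{2,2,2,2,1} = 0
G(18) = mex{0,2,0,2,2} = 1
G(19) = mex{0,0,3,0,2} = 1
G(20) = mex{1,0,1,3,0} = 2
G(21) = mex{1,1,2,1,3} = 0
G(22) = mex{2,1,2,2,1} = 0
G(23) = mex{0,2,0,2,2} = 1
G(24) = mex{0,0,0,0,2} = 1
G(25) = mex{1,0,1,0,0} = 2
G(26) = mex{1,1,1,1,0} = 2
G(27) = mex{2,1,2,1,1} = 0
G(28) = mex{2,2,0,2,1} = 3
G(29) = mex{0,2,0,0,2} = 1
G(30) = mex{3,0,1,0,0} = 2
G(31) = mex{1,3,1,1,0} = 2
G(32) = mex{2,1,2,1,1} = 0
G(33) = mex{2,2,2,2,1} = 0
G(n+16) = G(n) holds for n = 0,…,8 (a full window of length max(S) = 9), so the sequence is purely periodic with period 16.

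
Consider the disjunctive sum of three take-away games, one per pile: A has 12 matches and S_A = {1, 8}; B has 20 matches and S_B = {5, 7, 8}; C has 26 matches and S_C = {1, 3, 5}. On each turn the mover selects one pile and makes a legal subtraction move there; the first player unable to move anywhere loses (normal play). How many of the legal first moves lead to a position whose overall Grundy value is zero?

Pile A, S = {1, 8}:
n :  0  1  2  3  4  5  6  7  8  9 10 11 12
G :  0  1  0  1  0  1  0  1  2  0  1  0  1
G_A(12) = 1.
Pile B, S = {5, 7, 8}:
G(0) = 0
G(1) = mex{} = 0
G(2) = mex{} = 0
G(3) = mex{} = 0
G(4) = mex{} = 0
G(5) = mex{0} = 1
G(6) = mex{0} = 1
G(7) = mex{0,0} = 1
G(8) = mex{0,0,0} = 1
G(9) = mex{0,0,0} = 1
G(10) = mex{1,0,0} = 2
G(11) = mex{1,0,0} = 2
G(12) = mex{1,1,0} = 2
G(13) = mex{1,1,1} = 0
G(14) = mex{1,1,1} = 0
G(15) = mex{2,1,1} = 0
G(16) = mex{2,1,1} = 0
G(17) = mex{2,2,1} = 0
G(18) = mex{0,2,2} = 1
G(19) = mex{0,2,2} = 1
G(20) = mex{0,0,2} = 1
G_B(20) = 1.
Pile C, S = {1, 3, 5}:
G(0) = 0
G(1) = mex{0} = 1
G(2) = mex{1} = 0
G(3) = mex{0,0} = 1
G(4) = mex{1,1} = 0
G(5) = mex{0,0,0} = 1
G(6) = mex{1,1,1} = 0
G(7) = mex{0,0,0} = 1
G(8) = mex{1,1,1} = 0
G(9) = mex{0,0,0} = 1
G(10) = mex{1,1,1} = 0
G(11) = mex{0,0,0} = 1
G(12) = mex{1,1,1} = 0
G(13) = mex{0,0,0} = 1
G(14) = mex{1,1,1} = 0
G(15) = mex{0,0,0} = 1
G(16) = mex{1,1,1} = 0
G(17) = mex{0,0,0} = 1
G(18) = mex{1,1,1} = 0
G(19) = mex{0,0,0} = 1
G(20) = mex{1,1,1} = 0
G(21) = mex{0,0,0} = 1
G(22) = mex{1,1,1} = 0
G(23) = mex{0,0,0} = 1
G(24) = mex{1,1,1} = 0
G(25) = mex{0,0,0} = 1
G(26) = mex{1,1,1} = 0
G_C(26) = 0.
Combined Grundy value = 1 ⊕ 1 ⊕ 0 = 0.
A winning move leaves total XOR = 0, i.e. changes one component's Grundy value g to g ⊕ X where X is the current total.
Pile A: target g' = 1⊕0 = 1, but every legal move changes the Grundy value (mex property), so 0 moves.
Pile B: target g' = 1⊕0 = 1, but every legal move changes the Grundy value (mex property), so 0 moves.
Pile C: target g' = 0⊕0 = 0, but every legal move changes the Grundy value (mex property), so 0 moves.

0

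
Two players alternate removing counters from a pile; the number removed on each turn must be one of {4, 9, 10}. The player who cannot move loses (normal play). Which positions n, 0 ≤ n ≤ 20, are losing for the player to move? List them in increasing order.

0, 1, 2, 3, 8, 14, 15, 16

G(0) = 0
G(1) = mex{} = 0
G(2) = mex{} = 0
G(3) = mex{} = 0
G(4) = mex{0} = 1
G(5) = mex{0} = 1
G(6) = mex{0} = 1
G(7) = mex{0} = 1
G(8) = mex{1} = 0
G(9) = mex{1,0} = 2
G(10) = mex{1,0,0} = 2
G(11) = mex{1,0,0} = 2
G(12) = mex{0,0,0} = 1
G(13) = mex{2,1,0} = 3
G(14) = mex{2,1,1} = 0
G(15) = mex{2,1,1} = 0
G(16) = mex{1,1,1} = 0
G(17) = mex{3,0,1} = 2
G(18) = mex{0,2,0} = 1
G(19) = mex{0,2,2} = 1
G(20) = mex{0,2,2} = 1
P-positions are exactly the n with G(n) = 0.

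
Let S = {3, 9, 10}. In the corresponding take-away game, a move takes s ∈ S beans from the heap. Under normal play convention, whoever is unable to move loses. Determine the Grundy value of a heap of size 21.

0

G(0) = 0
G(1) = mex{} = 0
G(2) = mex{} = 0
G(3) = mex{0} = 1
G(4) = mex{0} = 1
G(5) = mex{0} = 1
G(6) = mex{1} = 0
G(7) = mex{1} = 0
G(8) = mex{1} = 0
G(9) = mex{0,0} = 1
G(10) = mex{0,0,0} = 1
G(11) = mex{0,0,0} = 1
G(12) = mex{1,1,0} = 2
G(13) = mex{1,1,1} = 0
G(14) = mex{1,1,1} = 0
G(15) = mex{2,0,1} = 3
G(16) = mex{0,0,0} = 1
G(17) = mex{0,0,0} = 1
G(18) = mex{3,1,0} = 2
G(19) = mex{1,1,1} = 0
G(20) = mex{1,1,1} = 0
G(21) = mex{2,2,1} = 0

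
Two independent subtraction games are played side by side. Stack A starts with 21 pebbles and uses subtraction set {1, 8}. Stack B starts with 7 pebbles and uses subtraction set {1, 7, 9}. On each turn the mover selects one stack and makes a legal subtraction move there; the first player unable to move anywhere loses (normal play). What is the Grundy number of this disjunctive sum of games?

0

Stack A, S = {1, 8}:
G(0) = 0
G(1) = mex{0} = 1
G(2) = mex{1} = 0
G(3) = mex{0} = 1
G(4) = mex{1} = 0
G(5) = mex{0} = 1
G(6) = mex{1} = 0
G(7) = mex{0} = 1
G(8) = mex{1,0} = 2
G(9) = mex{2,1} = 0
G(10) = mex{0,0} = 1
G(11) = mex{1,1} = 0
G(12) = mex{0,0} = 1
G(13) = mex{1,1} = 0
G(14) = mex{0,0} = 1
G(15) = mex{1,1} = 0
G(16) = mex{0,2} = 1
G(17) = mex{1,0} = 2
G(18) = mex{2,1} = 0
G(19) = mex{0,0} = 1
G(20) = mex{1,1} = 0
G(21) = mex{0,0} = 1
G_A(21) = 1.
Stack B, S = {1, 7, 9}:
n : 0 1 2 3 4 5 6 7
G : 0 1 0 1 0 1 0 1
G_B(7) = 1.
Combined Grundy value = 1 ⊕ 1 = 0.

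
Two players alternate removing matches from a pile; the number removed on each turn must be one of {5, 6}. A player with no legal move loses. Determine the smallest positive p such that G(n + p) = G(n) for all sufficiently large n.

11

n :  0  1  2  3  4  5  6  7  8  9 10 11 12 13 14 15 16 17 18 19 20 21 22 23
G :  0  0  0  0  0  1  1  1  1  1  2  0  0  0  0  0  1  1  1  1  1  2  0  0
G(n+11) = G(n) holds for n = 0,…,5 (a full window of length max(S) = 6), so the sequence is purely periodic with period 11.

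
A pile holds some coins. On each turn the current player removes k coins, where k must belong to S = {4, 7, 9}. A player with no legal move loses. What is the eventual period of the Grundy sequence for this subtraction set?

13

n :  0  1  2  3  4  5  6  7  8  9 10 11 12 13 14 15 16 17 18 19 20 21 22 23 24 25 26 27
G :  0  0  0  0  1  1  1  1  2  2  2  2  3  0  0  0  0  1  1  1  1  2  2  2  2  3  0  0
G(n+13) = G(n) holds for n = 0,…,8 (a full window of length max(S) = 9), so the sequence is purely periodic with period 13.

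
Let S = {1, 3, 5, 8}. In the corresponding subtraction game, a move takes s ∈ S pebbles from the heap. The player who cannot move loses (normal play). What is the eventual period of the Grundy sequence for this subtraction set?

G(0) = 0
G(1) = mex{0} = 1
G(2) = mex{1} = 0
G(3) = mex{0,0} = 1
G(4) = mex{1,1} = 0
G(5) = mex{0,0,0} = 1
G(6) = mex{1,1,1} = 0
G(7) = mex{0,0,0} = 1
G(8) = mex{1,1,1,0} = 2
G(9) = mex{2,0,0,1} = 3
G(10) = mex{3,1,1,0} = 2
G(11) = mex{2,2,0,1} = 3
G(12) = mex{3,3,1,0} = 2
G(13) = mex{2,2,2,1} = 0
G(14) = mex{0,3,3,0} = 1
G(15) = mex{1,2,2,1} = 0
G(16) = mex{0,0,3,2} = 1
G(17) = mex{1,1,2,3} = 0
G(18) = mex{0,0,0,2} = 1
G(19) = mex{1,1,1,3} = 0
G(20) = mex{0,0,0,2} = 1
G(21) = mex{1,1,1,0} = 2
G(22) = mex{2,0,0,1} = 3
G(23) = mex{3,1,1,0} = 2
G(24) = mex{2,2,0,1} = 3
G(25) = mex{3,3,1,0} = 2
G(26) = mex{2,2,2,1} = 0
G(27) = mex{0,3,3,0} = 1
G(n+13) = G(n) holds for n = 0,…,7 (a full window of length max(S) = 8), so the sequence is purely periodic with period 13.

13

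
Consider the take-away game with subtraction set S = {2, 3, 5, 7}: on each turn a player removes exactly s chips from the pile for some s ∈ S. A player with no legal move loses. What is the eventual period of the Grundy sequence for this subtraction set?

G(0) = 0
G(1) = mex{} = 0
G(2) = mex{0} = 1
G(3) = mex{0,0} = 1
G(4) = mex{1,0} = 2
G(5) = mex{1,1,0} = 2
G(6) = mex{2,1,0} = 3
G(7) = mex{2,2,1,0} = 3
G(8) = mex{3,2,1,0} = 4
G(9) = mex{3,3,2,1} = 0
G(10) = mex{4,3,2,1} = 0
G(11) = mex{0,4,3,2} = 1
G(12) = mex{0,0,3,2} = 1
G(13) = mex{1,0,4,3} = 2
G(14) = mex{1,1,0,3} = 2
G(15) = mex{2,1,0,4} = 3
G(16) = mex{2,2,1,0} = 3
G(17) = mex{3,2,1,0} = 4
G(18) = mex{3,3,2,1} = 0
G(19) = mex{4,3,2,1} = 0
G(n+9) = G(n) holds for n = 0,…,6 (a full window of length max(S) = 7), so the sequence is purely periodic with period 9.

9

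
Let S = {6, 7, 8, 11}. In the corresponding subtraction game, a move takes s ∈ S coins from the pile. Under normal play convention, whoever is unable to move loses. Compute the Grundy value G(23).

1

n :  0  1  2  3  4  5  6  7  8  9 10 11 12 13 14 15 16 17 18 19 20 21 22 23
G :  0  0  0  0  0  0  1  1  1  1  1  1  2  2  2  2  2  0  0  0  0  0  0  1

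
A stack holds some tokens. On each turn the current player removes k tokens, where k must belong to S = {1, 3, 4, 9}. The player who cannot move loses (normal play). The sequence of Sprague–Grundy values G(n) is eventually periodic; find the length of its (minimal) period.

n :  0  1  2  3  4  5  6  7  8  9 10 11 12 13 14 15 16 17 18 19 20 21 22 23 24 25
G :  0  1  0  1  2  3  2  0  1  4  3  2  0  1  0  1  2  3  2  0  1  4  3  2  0  1
G(n+12) = G(n) holds for n = 0,…,8 (a full window of length max(S) = 9), so the sequence is purely periodic with period 12.

12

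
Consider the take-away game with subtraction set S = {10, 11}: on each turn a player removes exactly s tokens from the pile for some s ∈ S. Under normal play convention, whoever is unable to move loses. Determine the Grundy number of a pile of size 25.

G(0) = 0
G(1) = mex{} = 0
G(2) = mex{} = 0
G(3) = mex{} = 0
G(4) = mex{} = 0
G(5) = mex{} = 0
G(6) = mex{} = 0
G(7) = mex{} = 0
G(8) = mex{} = 0
G(9) = mex{} = 0
G(10) = mex{0} = 1
G(11) = mex{0,0} = 1
G(12) = mex{0,0} = 1
G(13) = mex{0,0} = 1
G(14) = mex{0,0} = 1
G(15) = mex{0,0} = 1
G(16) = mex{0,0} = 1
G(17) = mex{0,0} = 1
G(18) = mex{0,0} = 1
G(19) = mex{0,0} = 1
G(20) = mex{1,0} = 2
G(21) = mex{1,1} = 0
G(22) = mex{1,1} = 0
G(23) = mex{1,1} = 0
G(24) = mex{1,1} = 0
G(25) = mex{1,1} = 0

0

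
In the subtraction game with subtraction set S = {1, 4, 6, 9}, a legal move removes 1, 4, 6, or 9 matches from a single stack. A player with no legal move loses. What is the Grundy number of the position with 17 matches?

0

G(0) = 0
G(1) = mex{0} = 1
G(2) = mex{1} = 0
G(3) = mex{0} = 1
G(4) = mex{1,0} = 2
G(5) = mex{2,1} = 0
G(6) = mex{0,0,0} = 1
G(7) = mex{1,1,1} = 0
G(8) = mex{0,2,0} = 1
G(9) = mex{1,0,1,0} = 2
G(10) = mex{2,1,2,1} = 0
G(11) = mex{0,0,0,0} = 1
G(12) = mex{1,1,1,1} = 0
G(13) = mex{0,2,0,2} = 1
G(14) = mex{1,0,1,0} = 2
G(15) = mex{2,1,2,1} = 0
G(16) = mex{0,0,0,0} = 1
G(17) = mex{1,1,1,1} = 0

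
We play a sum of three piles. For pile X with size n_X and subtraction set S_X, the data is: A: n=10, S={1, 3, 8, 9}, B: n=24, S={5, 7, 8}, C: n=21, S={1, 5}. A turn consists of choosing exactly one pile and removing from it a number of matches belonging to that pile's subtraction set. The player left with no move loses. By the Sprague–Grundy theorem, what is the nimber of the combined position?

Pile A, S = {1, 3, 8, 9}:
n :  0  1  2  3  4  5  6  7  8  9 10
G :  0  1  0  1  0  1  0  1  2  3  2
G_A(10) = 2.
Pile B, S = {5, 7, 8}:
G(0) = 0
G(1) = mex{} = 0
G(2) = mex{} = 0
G(3) = mex{} = 0
G(4) = mex{} = 0
G(5) = mex{0} = 1
G(6) = mex{0} = 1
G(7) = mex{0,0} = 1
G(8) = mex{0,0,0} = 1
G(9) = mex{0,0,0} = 1
G(10) = mex{1,0,0} = 2
G(11) = mex{1,0,0} = 2
G(12) = mex{1,1,0} = 2
G(13) = mex{1,1,1} = 0
G(14) = mex{1,1,1} = 0
G(15) = mex{2,1,1} = 0
G(16) = mex{2,1,1} = 0
G(17) = mex{2,2,1} = 0
G(18) = mex{0,2,2} = 1
G(19) = mex{0,2,2} = 1
G(20) = mex{0,0,2} = 1
G(21) = mex{0,0,0} = 1
G(22) = mex{0,0,0} = 1
G(23) = mex{1,0,0} = 2
G(24) = mex{1,0,0} = 2
G_B(24) = 2.
Pile C, S = {1, 5}:
G(0) = 0
G(1) = mex{0} = 1
G(2) = mex{1} = 0
G(3) = mex{0} = 1
G(4) = mex{1} = 0
G(5) = mex{0,0} = 1
G(6) = mex{1,1} = 0
G(7) = mex{0,0} = 1
G(8) = mex{1,1} = 0
G(9) = mex{0,0} = 1
G(10) = mex{1,1} = 0
G(11) = mex{0,0} = 1
G(12) = mex{1,1} = 0
G(13) = mex{0,0} = 1
G(14) = mex{1,1} = 0
G(15) = mex{0,0} = 1
G(16) = mex{1,1} = 0
G(17) = mex{0,0} = 1
G(18) = mex{1,1} = 0
G(19) = mex{0,0} = 1
G(20) = mex{1,1} = 0
G(21) = mex{0,0} = 1
G_C(21) = 1.
Combined Grundy value = 2 ⊕ 2 ⊕ 1 = 1.

1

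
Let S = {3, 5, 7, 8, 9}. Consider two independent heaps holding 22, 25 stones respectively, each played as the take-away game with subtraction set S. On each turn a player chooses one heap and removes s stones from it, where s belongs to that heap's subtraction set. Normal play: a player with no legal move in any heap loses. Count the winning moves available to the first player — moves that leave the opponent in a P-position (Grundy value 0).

3

All heaps use S = {3, 5, 7, 8, 9}:
G(0) = 0
G(1) = mex{} = 0
G(2) = mex{} = 0
G(3) = mex{0} = 1
G(4) = mex{0} = 1
G(5) = mex{0,0} = 1
G(6) = mex{1,0} = 2
G(7) = mex{1,0,0} = 2
G(8) = mex{1,1,0,0} = 2
G(9) = mex{2,1,0,0,0} = 3
G(10) = mex{2,1,1,0,0} = 3
G(11) = mex{2,2,1,1,0} = 3
G(12) = mex{3,2,1,1,1} = 0
G(13) = mex{3,2,2,1,1} = 0
G(14) = mex{3,3,2,2,1} = 0
G(15) = mex{0,3,2,2,2} = 1
G(16) = mex{0,3,3,2,2} = 1
G(17) = mex{0,0,3,3,2} = 1
G(18) = mex{1,0,3,3,3} = 2
G(19) = mex{1,0,0,3,3} = 2
G(20) = mex{1,1,0,0,3} = 2
G(21) = mex{2,1,0,0,0} = 3
G(22) = mex{2,1,1,0,0} = 3
G(23) = mex{2,2,1,1,0} = 3
G(24) = mex{3,2,1,1,1} = 0
G(25) = mex{3,2,2,1,1} = 0
Heap A: G(22) = 3.
Heap B: G(25) = 0.
Combined Grundy value = 3 ⊕ 0 = 3.
A winning move leaves total XOR = 0, i.e. changes one component's Grundy value g to g ⊕ X where X is the current total.
Heap A: need g' = 3⊕3 = 0. Options: 22−3→G=2, 22−5→G=1, 22−7→G=1, 22−8→G=0, 22−9→G=0. Hits: 2.
Heap B: need g' = 0⊕3 = 3. Options: 25−3→G=3, 25−5→G=2, 25−7→G=2, 25−8→G=1, 25−9→G=1. Hits: 1.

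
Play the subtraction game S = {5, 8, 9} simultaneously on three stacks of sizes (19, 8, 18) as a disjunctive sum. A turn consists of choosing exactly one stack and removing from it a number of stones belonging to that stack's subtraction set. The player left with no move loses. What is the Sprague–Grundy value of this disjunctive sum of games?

0

All stacks use S = {5, 8, 9}:
n :  0  1  2  3  4  5  6  7  8  9 10 11 12 13 14 15 16 17 18 19
G :  0  0  0  0  0  1  1  1  1  1  2  2  2  2  0  0  0  0  0  1
Stack A: G(19) = 1.
Stack B: G(8) = 1.
Stack C: G(18) = 0.
Combined Grundy value = 1 ⊕ 1 ⊕ 0 = 0.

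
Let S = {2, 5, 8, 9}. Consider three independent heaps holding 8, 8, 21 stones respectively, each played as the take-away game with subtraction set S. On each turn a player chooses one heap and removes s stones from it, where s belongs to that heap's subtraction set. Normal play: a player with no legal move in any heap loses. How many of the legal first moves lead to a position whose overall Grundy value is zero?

All heaps use S = {2, 5, 8, 9}:
G(0) = 0
G(1) = mex{} = 0
G(2) = mex{0} = 1
G(3) = mex{0} = 1
G(4) = mex{1} = 0
G(5) = mex{1,0} = 2
G(6) = mex{0,0} = 1
G(7) = mex{2,1} = 0
G(8) = mex{1,1,0} = 2
G(9) = mex{0,0,0,0} = 1
G(10) = mex{2,2,1,0} = 3
G(11) = mex{1,1,1,1} = 0
G(12) = mex{3,0,0,1} = 2
G(13) = mex{0,2,2,0} = 1
G(14) = mex{2,1,1,2} = 0
G(15) = mex{1,3,0,1} = 2
G(16) = mex{0,0,2,0} = 1
G(17) = mex{2,2,1,2} = 0
G(18) = mex{1,1,3,1} = 0
G(19) = mex{0,0,0,3} = 1
G(20) = mex{0,2,2,0} = 1
G(21) = mex{1,1,1,2} = 0
Heap A: G(8) = 2.
Heap B: G(8) = 2.
Heap C: G(21) = 0.
Combined Grundy value = 2 ⊕ 2 ⊕ 0 = 0.
A winning move leaves total XOR = 0, i.e. changes one component's Grundy value g to g ⊕ X where X is the current total.
Heap A: target g' = 2⊕0 = 2, but every legal move changes the Grundy value (mex property), so 0 moves.
Heap B: target g' = 2⊕0 = 2, but every legal move changes the Grundy value (mex property), so 0 moves.
Heap C: target g' = 0⊕0 = 0, but every legal move changes the Grundy value (mex property), so 0 moves.

0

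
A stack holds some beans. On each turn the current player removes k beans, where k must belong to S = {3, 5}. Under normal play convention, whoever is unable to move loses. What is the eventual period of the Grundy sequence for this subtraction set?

8

G(0) = 0
G(1) = mex{} = 0
G(2) = mex{} = 0
G(3) = mex{0} = 1
G(4) = mex{0} = 1
G(5) = mex{0,0} = 1
G(6) = mex{1,0} = 2
G(7) = mex{1,0} = 2
G(8) = mex{1,1} = 0
G(9) = mex{2,1} = 0
G(10) = mex{2,1} = 0
G(11) = mex{0,2} = 1
G(12) = mex{0,2} = 1
G(13) = mex{0,0} = 1
G(14) = mex{1,0} = 2
G(15) = mex{1,0} = 2
G(16) = mex{1,1} = 0
G(17) = mex{2,1} = 0
G(n+8) = G(n) holds for n = 0,…,4 (a full window of length max(S) = 5), so the sequence is purely periodic with period 8.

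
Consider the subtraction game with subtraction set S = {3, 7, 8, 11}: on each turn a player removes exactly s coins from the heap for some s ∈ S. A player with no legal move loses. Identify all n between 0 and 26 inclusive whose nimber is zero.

0, 1, 2, 6, 15, 16, 20, 21, 25

n :  0  1  2  3  4  5  6  7  8  9 10 11 12 13 14 15 16 17 18 19 20 21 22 23 24 25 26
G :  0  0  0  1  1  1  0  2  2  1  3  3  2  2  4  0  0  2  1  1  0  0  2  1  1  0  2
P-positions are exactly the n with G(n) = 0.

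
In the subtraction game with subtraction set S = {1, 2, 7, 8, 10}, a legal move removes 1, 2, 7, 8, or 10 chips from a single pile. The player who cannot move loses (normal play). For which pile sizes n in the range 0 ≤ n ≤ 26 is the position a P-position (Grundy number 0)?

G(0) = 0
G(1) = mex{0} = 1
G(2) = mex{1,0} = 2
G(3) = mex{2,1} = 0
G(4) = mex{0,2} = 1
G(5) = mex{1,0} = 2
G(6) = mex{2,1} = 0
G(7) = mex{0,2,0} = 1
G(8) = mex{1,0,1,0} = 2
G(9) = mex{2,1,2,1} = 0
G(10) = mex{0,2,0,2,0} = 1
G(11) = mex{1,0,1,0,1} = 2
G(12) = mex{2,1,2,1,2} = 0
G(13) = mex{0,2,0,2,0} = 1
G(14) = mex{1,0,1,0,1} = 2
G(15) = mex{2,1,2,1,2} = 0
G(16) = mex{0,2,0,2,0} = 1
G(17) = mex{1,0,1,0,1} = 2
G(18) = mex{2,1,2,1,2} = 0
G(19) = mex{0,2,0,2,0} = 1
G(20) = mex{1,0,1,0,1} = 2
G(21) = mex{2,1,2,1,2} = 0
G(22) = mex{0,2,0,2,0} = 1
G(23) = mex{1,0,1,0,1} = 2
G(24) = mex{2,1,2,1,2} = 0
G(25) = mex{0,2,0,2,0} = 1
G(26) = mex{1,0,1,0,1} = 2
P-positions are exactly the n with G(n) = 0.

0, 3, 6, 9, 12, 15, 18, 21, 24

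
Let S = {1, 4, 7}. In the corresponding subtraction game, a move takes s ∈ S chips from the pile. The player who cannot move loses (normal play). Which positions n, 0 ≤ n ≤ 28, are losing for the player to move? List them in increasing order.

n :  0  1  2  3  4  5  6  7  8  9 10 11 12 13 14 15 16 17 18 19 20 21 22 23 24 25 26 27 28
G :  0  1  0  1  2  0  1  2  0  1  0  1  2  0  1  2  0  1  0  1  2  0  1  2  0  1  0  1  2
P-positions are exactly the n with G(n) = 0.

0, 2, 5, 8, 10, 13, 16, 18, 21, 24, 26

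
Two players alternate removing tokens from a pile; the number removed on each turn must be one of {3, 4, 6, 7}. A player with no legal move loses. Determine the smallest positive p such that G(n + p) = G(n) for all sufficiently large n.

10

G(0) = 0
G(1) = mex{} = 0
G(2) = mex{} = 0
G(3) = mex{0} = 1
G(4) = mex{0,0} = 1
G(5) = mex{0,0} = 1
G(6) = mex{1,0,0} = 2
G(7) = mex{1,1,0,0} = 2
G(8) = mex{1,1,0,0} = 2
G(9) = mex{2,1,1,0} = 3
G(10) = mex{2,2,1,1} = 0
G(11) = mex{2,2,1,1} = 0
G(12) = mex{3,2,2,1} = 0
G(13) = mex{0,3,2,2} = 1
G(14) = mex{0,0,2,2} = 1
G(15) = mex{0,0,3,2} = 1
G(16) = mex{1,0,0,3} = 2
G(17) = mex{1,1,0,0} = 2
G(18) = mex{1,1,0,0} = 2
G(19) = mex{2,1,1,0} = 3
G(20) = mex{2,2,1,1} = 0
G(21) = mex{2,2,1,1} = 0
G(n+10) = G(n) holds for n = 0,…,6 (a full window of length max(S) = 7), so the sequence is purely periodic with period 10.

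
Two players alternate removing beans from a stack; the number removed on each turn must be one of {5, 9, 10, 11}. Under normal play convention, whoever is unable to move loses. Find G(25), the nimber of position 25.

G(0) = 0
G(1) = mex{} = 0
G(2) = mex{} = 0
G(3) = mex{} = 0
G(4) = mex{} = 0
G(5) = mex{0} = 1
G(6) = mex{0} = 1
G(7) = mex{0} = 1
G(8) = mex{0} = 1
G(9) = mex{0,0} = 1
G(10) = mex{1,0,0} = 2
G(11) = mex{1,0,0,0} = 2
G(12) = mex{1,0,0,0} = 2
G(13) = mex{1,0,0,0} = 2
G(14) = mex{1,1,0,0} = 2
G(15) = mex{2,1,1,0} = 3
G(16) = mex{2,1,1,1} = 0
G(17) = mex{2,1,1,1} = 0
G(18) = mex{2,1,1,1} = 0
G(19) = mex{2,2,1,1} = 0
G(20) = mex{3,2,2,1} = 0
G(21) = mex{0,2,2,2} = 1
G(22) = mex{0,2,2,2} = 1
G(23) = mex{0,2,2,2} = 1
G(24) = mex{0,3,2,2} = 1
G(25) = mex{0,0,3,2} = 1

1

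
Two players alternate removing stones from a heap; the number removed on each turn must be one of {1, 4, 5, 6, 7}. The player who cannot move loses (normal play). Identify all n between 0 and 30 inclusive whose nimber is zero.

n :  0  1  2  3  4  5  6  7  8  9 10 11 12 13 14 15 16 17 18 19 20 21 22 23 24 25 26 27 28 29 30
G :  0  1  0  1  2  3  2  3  4  5  0  1  0  1  2  3  2  3  4  5  0  1  0  1  2  3  2  3  4  5  0
P-positions are exactly the n with G(n) = 0.

0, 2, 10, 12, 20, 22, 30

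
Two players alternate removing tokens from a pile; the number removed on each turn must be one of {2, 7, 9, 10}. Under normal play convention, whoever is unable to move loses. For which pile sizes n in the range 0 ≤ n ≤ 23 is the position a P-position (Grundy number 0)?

0, 1, 4, 5, 16, 17, 20, 21

n :  0  1  2  3  4  5  6  7  8  9 10 11 12 13 14 15 16 17 18 19 20 21 22 23
G :  0  0  1  1  0  0  1  1  2  2  3  3  2  2  3  3  0  0  1  1  0  0  1  1
P-positions are exactly the n with G(n) = 0.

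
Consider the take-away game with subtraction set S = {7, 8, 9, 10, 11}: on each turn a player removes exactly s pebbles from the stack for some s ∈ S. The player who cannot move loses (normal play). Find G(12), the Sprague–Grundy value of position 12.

1

n :  0  1  2  3  4  5  6  7  8  9 10 11 12
G :  0  0  0  0  0  0  0  1  1  1  1  1  1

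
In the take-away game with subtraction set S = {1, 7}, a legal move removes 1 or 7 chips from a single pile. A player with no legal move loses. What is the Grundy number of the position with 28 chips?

G(0) = 0
G(1) = mex{0} = 1
G(2) = mex{1} = 0
G(3) = mex{0} = 1
G(4) = mex{1} = 0
G(5) = mex{0} = 1
G(6) = mex{1} = 0
G(7) = mex{0,0} = 1
G(8) = mex{1,1} = 0
G(9) = mex{0,0} = 1
G(10) = mex{1,1} = 0
G(11) = mex{0,0} = 1
G(12) = mex{1,1} = 0
G(13) = mex{0,0} = 1
G(14) = mex{1,1} = 0
G(15) = mex{0,0} = 1
G(16) = mex{1,1} = 0
G(17) = mex{0,0} = 1
G(18) = mex{1,1} = 0
G(19) = mex{0,0} = 1
G(20) = mex{1,1} = 0
G(21) = mex{0,0} = 1
G(22) = mex{1,1} = 0
G(23) = mex{0,0} = 1
G(24) = mex{1,1} = 0
G(25) = mex{0,0} = 1
G(26) = mex{1,1} = 0
G(27) = mex{0,0} = 1
G(28) = mex{1,1} = 0

0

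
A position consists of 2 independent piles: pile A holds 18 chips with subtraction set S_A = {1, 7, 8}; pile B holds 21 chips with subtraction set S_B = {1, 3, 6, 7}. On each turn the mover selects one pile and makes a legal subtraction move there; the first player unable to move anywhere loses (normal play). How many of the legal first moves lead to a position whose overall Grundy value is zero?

2

Pile A, S = {1, 7, 8}:
G(0) = 0
G(1) = mex{0} = 1
G(2) = mex{1} = 0
G(3) = mex{0} = 1
G(4) = mex{1} = 0
G(5) = mex{0} = 1
G(6) = mex{1} = 0
G(7) = mex{0,0} = 1
G(8) = mex{1,1,0} = 2
G(9) = mex{2,0,1} = 3
G(10) = mex{3,1,0} = 2
G(11) = mex{2,0,1} = 3
G(12) = mex{3,1,0} = 2
G(13) = mex{2,0,1} = 3
G(14) = mex{3,1,0} = 2
G(15) = mex{2,2,1} = 0
G(16) = mex{0,3,2} = 1
G(17) = mex{1,2,3} = 0
G(18) = mex{0,3,2} = 1
G_A(18) = 1.
Pile B, S = {1, 3, 6, 7}:
n :  0  1  2  3  4  5  6  7  8  9 10 11 12 13 14 15 16 17 18 19 20 21
G :  0  1  0  1  0  1  2  3  2  3  2  3  0  1  0  1  0  1  2  3  2  3
G_B(21) = 3.
Combined Grundy value = 1 ⊕ 3 = 2.
A winning move leaves total XOR = 0, i.e. changes one component's Grundy value g to g ⊕ X where X is the current total.
Pile A: need g' = 1⊕2 = 3. Options: 18−1→G=0, 18−7→G=3, 18−8→G=2. Hits: 1.
Pile B: need g' = 3⊕2 = 1. Options: 21−1→G=2, 21−3→G=2, 21−6→G=1, 21−7→G=0. Hits: 1.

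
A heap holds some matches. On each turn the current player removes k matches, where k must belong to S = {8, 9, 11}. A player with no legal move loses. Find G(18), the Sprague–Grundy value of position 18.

2

G(0) = 0
G(1) = mex{} = 0
G(2) = mex{} = 0
G(3) = mex{} = 0
G(4) = mex{} = 0
G(5) = mex{} = 0
G(6) = mex{} = 0
G(7) = mex{} = 0
G(8) = mex{0} = 1
G(9) = mex{0,0} = 1
G(10) = mex{0,0} = 1
G(11) = mex{0,0,0} = 1
G(12) = mex{0,0,0} = 1
G(13) = mex{0,0,0} = 1
G(14) = mex{0,0,0} = 1
G(15) = mex{0,0,0} = 1
G(16) = mex{1,0,0} = 2
G(17) = mex{1,1,0} = 2
G(18) = mex{1,1,0} = 2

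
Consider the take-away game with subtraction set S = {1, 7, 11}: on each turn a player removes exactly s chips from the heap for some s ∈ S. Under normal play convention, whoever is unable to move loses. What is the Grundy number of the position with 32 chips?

0

n :  0  1  2  3  4  5  6  7  8  9 10 11 12 13 14 15 16 17 18 19 20 21 22 23 24 25 26 27 28 29 30 31 32
G :  0  1  0  1  0  1  0  1  0  1  0  1  0  1  0  1  0  1  0  1  0  1  0  1  0  1  0  1  0  1  0  1  0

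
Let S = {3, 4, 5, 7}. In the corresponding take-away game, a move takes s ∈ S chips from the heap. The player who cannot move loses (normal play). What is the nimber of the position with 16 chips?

G(0) = 0
G(1) = mex{} = 0
G(2) = mex{} = 0
G(3) = mex{0} = 1
G(4) = mex{0,0} = 1
G(5) = mex{0,0,0} = 1
G(6) = mex{1,0,0} = 2
G(7) = mex{1,1,0,0} = 2
G(8) = mex{1,1,1,0} = 2
G(9) = mex{2,1,1,0} = 3
G(10) = mex{2,2,1,1} = 0
G(11) = mex{2,2,2,1} = 0
G(12) = mex{3,2,2,1} = 0
G(13) = mex{0,3,2,2} = 1
G(14) = mex{0,0,3,2} = 1
G(15) = mex{0,0,0,2} = 1
G(16) = mex{1,0,0,3} = 2

2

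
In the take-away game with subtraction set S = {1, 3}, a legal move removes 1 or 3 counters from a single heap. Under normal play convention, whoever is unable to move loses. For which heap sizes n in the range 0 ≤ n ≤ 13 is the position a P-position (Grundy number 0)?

0, 2, 4, 6, 8, 10, 12

n :  0  1  2  3  4  5  6  7  8  9 10 11 12 13
G :  0  1  0  1  0  1  0  1  0  1  0  1  0  1
P-positions are exactly the n with G(n) = 0.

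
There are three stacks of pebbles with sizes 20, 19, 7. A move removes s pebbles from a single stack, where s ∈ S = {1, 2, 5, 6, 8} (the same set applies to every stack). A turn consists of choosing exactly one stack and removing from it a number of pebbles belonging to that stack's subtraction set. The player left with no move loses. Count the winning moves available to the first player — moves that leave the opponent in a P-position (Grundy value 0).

4

All stacks use S = {1, 2, 5, 6, 8}:
G(0) = 0
G(1) = mex{0} = 1
G(2) = mex{1,0} = 2
G(3) = mex{2,1} = 0
G(4) = mex{0,2} = 1
G(5) = mex{1,0,0} = 2
G(6) = mex{2,1,1,0} = 3
G(7) = mex{3,2,2,1} = 0
G(8) = mex{0,3,0,2,0} = 1
G(9) = mex{1,0,1,0,1} = 2
G(10) = mex{2,1,2,1,2} = 0
G(11) = mex{0,2,3,2,0} = 1
G(12) = mex{1,0,0,3,1} = 2
G(13) = mex{2,1,1,0,2} = 3
G(14) = mex{3,2,2,1,3} = 0
G(15) = mex{0,3,0,2,0} = 1
G(16) = mex{1,0,1,0,1} = 2
G(17) = mex{2,1,2,1,2} = 0
G(18) = mex{0,2,3,2,0} = 1
G(19) = mex{1,0,0,3,1} = 2
G(20) = mex{2,1,1,0,2} = 3
Stack A: G(20) = 3.
Stack B: G(19) = 2.
Stack C: G(7) = 0.
Combined Grundy value = 3 ⊕ 2 ⊕ 0 = 1.
A winning move leaves total XOR = 0, i.e. changes one component's Grundy value g to g ⊕ X where X is the current total.
Stack A: need g' = 3⊕1 = 2. Options: 20−1→G=2, 20−2→G=1, 20−5→G=1, 20−6→G=0, 20−8→G=2. Hits: 2.
Stack B: need g' = 2⊕1 = 3. Options: 19−1→G=1, 19−2→G=0, 19−5→G=0, 19−6→G=3, 19−8→G=1. Hits: 1.
Stack C: need g' = 0⊕1 = 1. Options: 7−1→G=3, 7−2→G=2, 7−5→G=2, 7−6→G=1. Hits: 1.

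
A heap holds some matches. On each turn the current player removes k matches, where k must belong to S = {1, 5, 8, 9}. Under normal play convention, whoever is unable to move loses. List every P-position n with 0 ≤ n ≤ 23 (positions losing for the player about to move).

0, 2, 4, 6, 16, 18, 20, 22

G(0) = 0
G(1) = mex{0} = 1
G(2) = mex{1} = 0
G(3) = mex{0} = 1
G(4) = mex{1} = 0
G(5) = mex{0,0} = 1
G(6) = mex{1,1} = 0
G(7) = mex{0,0} = 1
G(8) = mex{1,1,0} = 2
G(9) = mex{2,0,1,0} = 3
G(10) = mex{3,1,0,1} = 2
G(11) = mex{2,0,1,0} = 3
G(12) = mex{3,1,0,1} = 2
G(13) = mex{2,2,1,0} = 3
G(14) = mex{3,3,0,1} = 2
G(15) = mex{2,2,1,0} = 3
G(16) = mex{3,3,2,1} = 0
G(17) = mex{0,2,3,2} = 1
G(18) = mex{1,3,2,3} = 0
G(19) = mex{0,2,3,2} = 1
G(20) = mex{1,3,2,3} = 0
G(21) = mex{0,0,3,2} = 1
G(22) = mex{1,1,2,3} = 0
G(23) = mex{0,0,3,2} = 1
P-positions are exactly the n with G(n) = 0.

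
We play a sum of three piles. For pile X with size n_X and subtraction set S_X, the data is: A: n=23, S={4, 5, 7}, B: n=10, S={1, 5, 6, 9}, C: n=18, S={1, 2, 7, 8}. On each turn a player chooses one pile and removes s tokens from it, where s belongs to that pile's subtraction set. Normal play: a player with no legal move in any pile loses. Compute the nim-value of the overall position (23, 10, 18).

Pile A, S = {4, 5, 7}:
n :  0  1  2  3  4  5  6  7  8  9 10 11 12 13 14 15 16 17 18 19 20 21 22 23
G :  0  0  0  0  1  1  1  1  2  2  2  0  0  0  0  1  1  1  1  2  2  2  0  0
G_A(23) = 0.
Pile B, S = {1, 5, 6, 9}:
G(0) = 0
G(1) = mex{0} = 1
G(2) = mex{1} = 0
G(3) = mex{0} = 1
G(4) = mex{1} = 0
G(5) = mex{0,0} = 1
G(6) = mex{1,1,0} = 2
G(7) = mex{2,0,1} = 3
G(8) = mex{3,1,0} = 2
G(9) = mex{2,0,1,0} = 3
G(10) = mex{3,1,0,1} = 2
G_B(10) = 2.
Pile C, S = {1, 2, 7, 8}:
G(0) = 0
G(1) = mex{0} = 1
G(2) = mex{1,0} = 2
G(3) = mex{2,1} = 0
G(4) = mex{0,2} = 1
G(5) = mex{1,0} = 2
G(6) = mex{2,1} = 0
G(7) = mex{0,2,0} = 1
G(8) = mex{1,0,1,0} = 2
G(9) = mex{2,1,2,1} = 0
G(10) = mex{0,2,0,2} = 1
G(11) = mex{1,0,1,0} = 2
G(12) = mex{2,1,2,1} = 0
G(13) = mex{0,2,0,2} = 1
G(14) = mex{1,0,1,0} = 2
G(15) = mex{2,1,2,1} = 0
G(16) = mex{0,2,0,2} = 1
G(17) = mex{1,0,1,0} = 2
G(18) = mex{2,1,2,1} = 0
G_C(18) = 0.
Combined Grundy value = 0 ⊕ 2 ⊕ 0 = 2.

2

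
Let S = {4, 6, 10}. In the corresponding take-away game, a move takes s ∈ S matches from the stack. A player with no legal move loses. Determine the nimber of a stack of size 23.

2

G(0) = 0
G(1) = mex{} = 0
G(2) = mex{} = 0
G(3) = mex{} = 0
G(4) = mex{0} = 1
G(5) = mex{0} = 1
G(6) = mex{0,0} = 1
G(7) = mex{0,0} = 1
G(8) = mex{1,0} = 2
G(9) = mex{1,0} = 2
G(10) = mex{1,1,0} = 2
G(11) = mex{1,1,0} = 2
G(12) = mex{2,1,0} = 3
G(13) = mex{2,1,0} = 3
G(14) = mex{2,2,1} = 0
G(15) = mex{2,2,1} = 0
G(16) = mex{3,2,1} = 0
G(17) = mex{3,2,1} = 0
G(18) = mex{0,3,2} = 1
G(19) = mex{0,3,2} = 1
G(20) = mex{0,0,2} = 1
G(21) = mex{0,0,2} = 1
G(22) = mex{1,0,3} = 2
G(23) = mex{1,0,3} = 2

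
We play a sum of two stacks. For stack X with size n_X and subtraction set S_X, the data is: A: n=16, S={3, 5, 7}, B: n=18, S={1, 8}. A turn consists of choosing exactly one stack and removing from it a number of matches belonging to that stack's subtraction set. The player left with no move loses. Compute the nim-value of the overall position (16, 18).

2

Stack A, S = {3, 5, 7}:
G(0) = 0
G(1) = mex{} = 0
G(2) = mex{} = 0
G(3) = mex{0} = 1
G(4) = mex{0} = 1
G(5) = mex{0,0} = 1
G(6) = mex{1,0} = 2
G(7) = mex{1,0,0} = 2
G(8) = mex{1,1,0} = 2
G(9) = mex{2,1,0} = 3
G(10) = mex{2,1,1} = 0
G(11) = mex{2,2,1} = 0
G(12) = mex{3,2,1} = 0
G(13) = mex{0,2,2} = 1
G(14) = mex{0,3,2} = 1
G(15) = mex{0,0,2} = 1
G(16) = mex{1,0,3} = 2
G_A(16) = 2.
Stack B, S = {1, 8}:
G(0) = 0
G(1) = mex{0} = 1
G(2) = mex{1} = 0
G(3) = mex{0} = 1
G(4) = mex{1} = 0
G(5) = mex{0} = 1
G(6) = mex{1} = 0
G(7) = mex{0} = 1
G(8) = mex{1,0} = 2
G(9) = mex{2,1} = 0
G(10) = mex{0,0} = 1
G(11) = mex{1,1} = 0
G(12) = mex{0,0} = 1
G(13) = mex{1,1} = 0
G(14) = mex{0,0} = 1
G(15) = mex{1,1} = 0
G(16) = mex{0,2} = 1
G(17) = mex{1,0} = 2
G(18) = mex{2,1} = 0
G_B(18) = 0.
Combined Grundy value = 2 ⊕ 0 = 2.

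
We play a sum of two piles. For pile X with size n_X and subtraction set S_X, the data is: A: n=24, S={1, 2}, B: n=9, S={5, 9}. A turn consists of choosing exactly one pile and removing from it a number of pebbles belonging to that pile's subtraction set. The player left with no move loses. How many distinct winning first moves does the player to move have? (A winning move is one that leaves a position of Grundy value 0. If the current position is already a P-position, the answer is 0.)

Pile A, S = {1, 2}:
n :  0  1  2  3  4  5  6  7  8  9 10 11 12 13 14 15 16 17 18 19 20 21 22 23 24
G :  0  1  2  0  1  2  0  1  2  0  1  2  0  1  2  0  1  2  0  1  2  0  1  2  0
G_A(24) = 0.
Pile B, S = {5, 9}:
n : 0 1 2 3 4 5 6 7 8 9
G : 0 0 0 0 0 1 1 1 1 1
G_B(9) = 1.
Combined Grundy value = 0 ⊕ 1 = 1.
A winning move leaves total XOR = 0, i.e. changes one component's Grundy value g to g ⊕ X where X is the current total.
Pile A: need g' = 0⊕1 = 1. Options: 24−1→G=2, 24−2→G=1. Hits: 1.
Pile B: need g' = 1⊕1 = 0. Options: 9−5→G=0, 9−9→G=0. Hits: 2.

3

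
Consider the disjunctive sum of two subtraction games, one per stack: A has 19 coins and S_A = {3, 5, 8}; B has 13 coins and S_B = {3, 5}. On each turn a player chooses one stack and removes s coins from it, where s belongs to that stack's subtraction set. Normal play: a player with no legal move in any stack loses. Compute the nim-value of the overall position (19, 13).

3

Stack A, S = {3, 5, 8}:
n :  0  1  2  3  4  5  6  7  8  9 10 11 12 13 14 15 16 17 18 19
G :  0  0  0  1  1  1  2  2  2  3  3  0  0  0  1  1  1  2  2  2
G_A(19) = 2.
Stack B, S = {3, 5}:
G(0) = 0
G(1) = mex{} = 0
G(2) = mex{} = 0
G(3) = mex{0} = 1
G(4) = mex{0} = 1
G(5) = mex{0,0} = 1
G(6) = mex{1,0} = 2
G(7) = mex{1,0} = 2
G(8) = mex{1,1} = 0
G(9) = mex{2,1} = 0
G(10) = mex{2,1} = 0
G(11) = mex{0,2} = 1
G(12) = mex{0,2} = 1
G(13) = mex{0,0} = 1
G_B(13) = 1.
Combined Grundy value = 2 ⊕ 1 = 3.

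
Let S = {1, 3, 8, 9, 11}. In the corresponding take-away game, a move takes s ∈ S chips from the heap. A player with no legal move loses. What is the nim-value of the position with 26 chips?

2

G(0) = 0
G(1) = mex{0} = 1
G(2) = mex{1} = 0
G(3) = mex{0,0} = 1
G(4) = mex{1,1} = 0
G(5) = mex{0,0} = 1
G(6) = mex{1,1} = 0
G(7) = mex{0,0} = 1
G(8) = mex{1,1,0} = 2
G(9) = mex{2,0,1,0} = 3
G(10) = mex{3,1,0,1} = 2
G(11) = mex{2,2,1,0,0} = 3
G(12) = mex{3,3,0,1,1} = 2
G(13) = mex{2,2,1,0,0} = 3
G(14) = mex{3,3,0,1,1} = 2
G(15) = mex{2,2,1,0,0} = 3
G(16) = mex{3,3,2,1,1} = 0
G(17) = mex{0,2,3,2,0} = 1
G(18) = mex{1,3,2,3,1} = 0
G(19) = mex{0,0,3,2,2} = 1
G(20) = mex{1,1,2,3,3} = 0
G(21) = mex{0,0,3,2,2} = 1
G(22) = mex{1,1,2,3,3} = 0
G(23) = mex{0,0,3,2,2} = 1
G(24) = mex{1,1,0,3,3} = 2
G(25) = mex{2,0,1,0,2} = 3
G(26) = mex{3,1,0,1,3} = 2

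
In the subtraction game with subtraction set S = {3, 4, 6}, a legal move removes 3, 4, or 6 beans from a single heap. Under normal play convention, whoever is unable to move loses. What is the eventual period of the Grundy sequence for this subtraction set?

9

G(0) = 0
G(1) = mex{} = 0
G(2) = mex{} = 0
G(3) = mex{0} = 1
G(4) = mex{0,0} = 1
G(5) = mex{0,0} = 1
G(6) = mex{1,0,0} = 2
G(7) = mex{1,1,0} = 2
G(8) = mex{1,1,0} = 2
G(9) = mex{2,1,1} = 0
G(10) = mex{2,2,1} = 0
G(11) = mex{2,2,1} = 0
G(12) = mex{0,2,2} = 1
G(13) = mex{0,0,2} = 1
G(14) = mex{0,0,2} = 1
G(15) = mex{1,0,0} = 2
G(16) = mex{1,1,0} = 2
G(17) = mex{1,1,0} = 2
G(18) = mex{2,1,1} = 0
G(19) = mex{2,2,1} = 0
G(n+9) = G(n) holds for n = 0,…,5 (a full window of length max(S) = 6), so the sequence is purely periodic with period 9.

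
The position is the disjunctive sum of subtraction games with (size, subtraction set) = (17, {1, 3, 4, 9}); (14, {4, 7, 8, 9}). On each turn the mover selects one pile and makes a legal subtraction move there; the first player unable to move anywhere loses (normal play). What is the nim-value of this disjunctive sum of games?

3

Pile A, S = {1, 3, 4, 9}:
n :  0  1  2  3  4  5  6  7  8  9 10 11 12 13 14 15 16 17
G :  0  1  0  1  2  3  2  0  1  4  3  2  0  1  0  1  2  3
G_A(17) = 3.
Pile B, S = {4, 7, 8, 9}:
G(0) = 0
G(1) = mex{} = 0
G(2) = mex{} = 0
G(3) = mex{} = 0
G(4) = mex{0} = 1
G(5) = mex{0} = 1
G(6) = mex{0} = 1
G(7) = mex{0,0} = 1
G(8) = mex{1,0,0} = 2
G(9) = mex{1,0,0,0} = 2
G(10) = mex{1,0,0,0} = 2
G(11) = mex{1,1,0,0} = 2
G(12) = mex{2,1,1,0} = 3
G(13) = mex{2,1,1,1} = 0
G(14) = mex{2,1,1,1} = 0
G_B(14) = 0.
Combined Grundy value = 3 ⊕ 0 = 3.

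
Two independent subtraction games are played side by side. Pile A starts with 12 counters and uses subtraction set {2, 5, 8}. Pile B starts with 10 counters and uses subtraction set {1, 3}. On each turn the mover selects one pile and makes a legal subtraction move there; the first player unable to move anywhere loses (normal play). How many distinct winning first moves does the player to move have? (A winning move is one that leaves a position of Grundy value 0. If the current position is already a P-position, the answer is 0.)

5

Pile A, S = {2, 5, 8}:
n :  0  1  2  3  4  5  6  7  8  9 10 11 12
G :  0  0  1  1  0  2  1  0  2  1  0  0  1
G_A(12) = 1.
Pile B, S = {1, 3}:
G(0) = 0
G(1) = mex{0} = 1
G(2) = mex{1} = 0
G(3) = mex{0,0} = 1
G(4) = mex{1,1} = 0
G(5) = mex{0,0} = 1
G(6) = mex{1,1} = 0
G(7) = mex{0,0} = 1
G(8) = mex{1,1} = 0
G(9) = mex{0,0} = 1
G(10) = mex{1,1} = 0
G_B(10) = 0.
Combined Grundy value = 1 ⊕ 0 = 1.
A winning move leaves total XOR = 0, i.e. changes one component's Grundy value g to g ⊕ X where X is the current total.
Pile A: need g' = 1⊕1 = 0. Options: 12−2→G=0, 12−5→G=0, 12−8→G=0. Hits: 3.
Pile B: need g' = 0⊕1 = 1. Options: 10−1→G=1, 10−3→G=1. Hits: 2.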